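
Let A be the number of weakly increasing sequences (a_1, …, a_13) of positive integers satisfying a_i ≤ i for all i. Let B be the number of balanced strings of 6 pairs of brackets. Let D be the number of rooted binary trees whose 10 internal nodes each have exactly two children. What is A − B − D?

725972

Weakly increasing sequences with a_i ≤ i biject with Dyck paths of semilength 13, so there are C_13. So A = C_13 = 742900.
With 6 pairs the number of balanced bracket strings is the Catalan number C_6. So B = C_6 = 132.
The number of full binary trees on 10 internal nodes is the Catalan number C_10. So D = C_10 = 16796.
A − B − D = 742900 − 132 − 16796 = 725972.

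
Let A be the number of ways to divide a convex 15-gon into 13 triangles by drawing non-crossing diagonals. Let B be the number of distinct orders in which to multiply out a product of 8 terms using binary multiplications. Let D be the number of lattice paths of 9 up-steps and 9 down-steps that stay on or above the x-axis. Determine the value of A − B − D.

737609

A convex 15-gon is triangulated into 13 triangles, and the number of such triangulations is the Catalan number C_{15−2} = C_13. So A = C_13 = 742900.
Bracketing 8 factors into binary products is counted by C_{8−1} = C_7. So B = C_7 = 429.
Dyck paths of semilength n (length 2n) are counted by C_n; here n = 9. So D = C_9 = 4862.
A − B − D = 742900 − 429 − 4862 = 737609.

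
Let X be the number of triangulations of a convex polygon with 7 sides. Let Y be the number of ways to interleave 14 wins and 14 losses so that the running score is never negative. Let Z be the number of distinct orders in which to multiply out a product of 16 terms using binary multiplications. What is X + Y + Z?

A convex 7-gon is triangulated into 5 triangles, and the number of such triangulations is the Catalan number C_{7−2} = C_5. So X = C_5 = 42.
Ballot sequences with n votes each where one side never trails are Dyck words, counted by C_n; here n = 14. So Y = C_14 = 2674440.
Bracketing 16 factors into binary products is counted by C_{16−1} = C_15. So Z = C_15 = 9694845.
X + Y + Z = 42 + 2674440 + 9694845 = 12369327.

12369327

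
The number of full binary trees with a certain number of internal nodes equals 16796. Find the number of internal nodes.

Full binary trees with n internal nodes are counted by C_n, and C_10 = 16796.

10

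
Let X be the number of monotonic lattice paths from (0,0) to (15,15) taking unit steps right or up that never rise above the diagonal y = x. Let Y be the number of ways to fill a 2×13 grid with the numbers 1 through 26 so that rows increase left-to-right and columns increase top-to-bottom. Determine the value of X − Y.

Sub-diagonal monotone paths from (0,0) to (15,15) biject with Dyck paths of semilength 15, giving C_15. So X = C_15 = 9694845.
Standard Young tableaux of shape 2×n are counted by C_n; here n = 13. So Y = C_13 = 742900.
X − Y = 9694845 − 742900 = 8951945.

8951945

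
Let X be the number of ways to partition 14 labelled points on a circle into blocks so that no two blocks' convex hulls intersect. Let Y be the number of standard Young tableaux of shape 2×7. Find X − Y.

2674011

Non-crossing partitions of an n-element set are counted by C_n; here n = 14. So X = C_14 = 2674440.
Standard Young tableaux of shape 2×n are counted by C_n; here n = 7. So Y = C_7 = 429.
X − Y = 2674440 − 429 = 2674011.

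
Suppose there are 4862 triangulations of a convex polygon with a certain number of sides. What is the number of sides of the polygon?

11

Triangulations of a convex m-gon are counted by C_{m−2}. Since C_9 = 4862, the index is 9.
So m − 2 = 9, giving m = 11 sides.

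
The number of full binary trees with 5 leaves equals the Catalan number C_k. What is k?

4

A full binary tree with L leaves has L−1 internal nodes and is counted by C_{L−1}; L = 5 gives C_4.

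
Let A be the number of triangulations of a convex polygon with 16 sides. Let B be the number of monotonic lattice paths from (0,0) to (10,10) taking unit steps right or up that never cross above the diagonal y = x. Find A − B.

Triangulations of a convex m-gon are counted by C_{m−2}; with m = 16 this is C_14. So A = C_14 = 2674440.
Monotone paths in an n×n grid that stay weakly below the diagonal are counted by C_n; here n = 10. So B = C_10 = 16796.
A − B = 2674440 − 16796 = 2657644.

2657644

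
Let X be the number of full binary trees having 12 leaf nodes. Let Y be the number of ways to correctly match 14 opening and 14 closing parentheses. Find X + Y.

2733226

A full binary tree with L leaves has L−1 internal nodes and is counted by C_{L−1}; L = 12 gives C_11. So X = C_11 = 58786.
With 14 pairs the number of balanced bracket strings is the Catalan number C_14. So Y = C_14 = 2674440.
X + Y = 58786 + 2674440 = 2733226.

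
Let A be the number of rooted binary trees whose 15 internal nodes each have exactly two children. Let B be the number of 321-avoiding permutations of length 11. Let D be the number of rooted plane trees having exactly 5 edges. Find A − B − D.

9636017

Full binary trees with n internal nodes are counted by C_n; here n = 15. So A = C_15 = 9694845.
For any fixed pattern of length 3, the pattern-avoiding permutations of [11] number C_11. So B = C_11 = 58786.
Rooted ordered trees with n edges are counted by C_n; here n = 5. So D = C_5 = 42.
A − B − D = 9694845 − 58786 − 42 = 9636017.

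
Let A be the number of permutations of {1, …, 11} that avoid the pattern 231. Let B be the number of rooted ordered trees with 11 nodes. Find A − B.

41990

Permutations of [n] avoiding any single length-3 pattern are counted by C_n; here n = 11. So A = C_11 = 58786.
A rooted plane tree on 11 nodes has 10 edges, and such trees are counted by C_10. So B = C_10 = 16796.
A − B = 58786 − 16796 = 41990.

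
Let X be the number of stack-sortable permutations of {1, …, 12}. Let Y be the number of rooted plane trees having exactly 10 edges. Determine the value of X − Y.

191216

Stack-sortable permutations are exactly the 231-avoiding ones, counted by C_n; here n = 12. So X = C_12 = 208012.
Rooted ordered trees with n edges are counted by C_n; here n = 10. So Y = C_10 = 16796.
X − Y = 208012 − 16796 = 191216.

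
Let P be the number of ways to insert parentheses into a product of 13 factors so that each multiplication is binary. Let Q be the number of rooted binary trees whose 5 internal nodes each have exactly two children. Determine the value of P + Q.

Ways to associate a product of 13 factors correspond to binary trees on 13 leaves, so the count is C_12. So P = C_12 = 208012.
Full binary trees with n internal nodes are counted by C_n; here n = 5. So Q = C_5 = 42.
P + Q = 208012 + 42 = 208054.

208054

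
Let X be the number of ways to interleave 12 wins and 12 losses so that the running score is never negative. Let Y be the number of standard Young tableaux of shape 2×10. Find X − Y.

Reading a vote for the leader as '(' and for the other as ')' turns such a sequence into a balanced string of 12 pairs, so the count is C_12. So X = C_12 = 208012.
By the hook-length formula (or a Dyck-path bijection), SYT of shape 2×10 number C_10. So Y = C_10 = 16796.
X − Y = 208012 − 16796 = 191216.

191216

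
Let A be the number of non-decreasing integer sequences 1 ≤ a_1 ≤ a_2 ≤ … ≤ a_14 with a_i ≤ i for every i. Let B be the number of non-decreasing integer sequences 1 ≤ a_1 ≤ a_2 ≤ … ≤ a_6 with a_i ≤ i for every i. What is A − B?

2674308

Such sub-staircase sequences of length n are counted by C_n; here n = 14. So A = C_14 = 2674440.
Weakly increasing sequences with a_i ≤ i biject with Dyck paths of semilength 6, so there are C_6. So B = C_6 = 132.
A − B = 2674440 − 132 = 2674308.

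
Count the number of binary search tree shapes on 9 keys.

Rooted binary trees with 9 nodes (each child slot possibly empty) number C_9.
C_9 = C(18,9)/10 = 48620/10 = 4862.

4862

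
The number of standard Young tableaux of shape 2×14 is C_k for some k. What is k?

14

Standard Young tableaux of shape 2×n are counted by C_n; here n = 14.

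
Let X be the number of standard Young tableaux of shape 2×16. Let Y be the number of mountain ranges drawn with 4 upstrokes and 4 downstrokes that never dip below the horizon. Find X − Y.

Standard Young tableaux of shape 2×n are counted by C_n; here n = 16. So X = C_16 = 35357670.
Paths of 4 up- and 4 down-steps that never dip below the axis are Dyck paths; their count is C_4. So Y = C_4 = 14.
X − Y = 35357670 − 14 = 35357656.

35357656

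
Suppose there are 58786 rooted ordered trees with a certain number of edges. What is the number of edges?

Rooted ordered trees with n edges are counted by C_n; 58786 = C_11.

11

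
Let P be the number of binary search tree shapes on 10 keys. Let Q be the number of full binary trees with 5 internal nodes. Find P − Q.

Binary trees (left/right distinguished) on n nodes are counted by C_n; here n = 10. So P = C_10 = 16796.
Full binary trees with n internal nodes are counted by C_n; here n = 5. So Q = C_5 = 42.
P − Q = 16796 − 42 = 16754.

16754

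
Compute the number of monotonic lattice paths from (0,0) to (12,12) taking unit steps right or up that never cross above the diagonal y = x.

208012

Monotone paths in an n×n grid that stay weakly below the diagonal are counted by C_n; here n = 12.
C_12 = 208012.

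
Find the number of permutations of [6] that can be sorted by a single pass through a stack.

By Knuth's characterisation, the stack-sortable permutations of length 6 are the 231-avoiders, numbering C_6.
C_6 = C(12,6)/7 = 924/7 = 132.

132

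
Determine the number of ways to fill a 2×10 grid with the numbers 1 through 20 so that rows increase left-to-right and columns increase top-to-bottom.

Standard Young tableaux of shape 2×n are counted by C_n; here n = 10.
C_10 = C(20,10)/11 = 184756/11 = 16796.

16796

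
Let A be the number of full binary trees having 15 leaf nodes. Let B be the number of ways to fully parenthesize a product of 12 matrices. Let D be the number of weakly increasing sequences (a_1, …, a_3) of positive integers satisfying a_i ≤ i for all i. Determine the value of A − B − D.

2615649

Full binary trees with 15 leaves have 15−1 = 14 internal nodes, so there are C_14 of them. So A = C_14 = 2674440.
Ways to associate a product of 12 factors correspond to binary trees on 12 leaves, so the count is C_11. So B = C_11 = 58786.
Such sub-staircase sequences of length n are counted by C_n; here n = 3. So D = C_3 = 5.
A − B − D = 2674440 − 58786 − 5 = 2615649.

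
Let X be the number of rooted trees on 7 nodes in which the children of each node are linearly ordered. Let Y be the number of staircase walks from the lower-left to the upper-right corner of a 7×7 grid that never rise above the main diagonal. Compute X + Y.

561

Rooted ordered (plane) trees on m nodes have m−1 edges and are counted by C_{m−1}; m = 7 gives C_6. So X = C_6 = 132.
Sub-diagonal monotone paths from (0,0) to (7,7) biject with Dyck paths of semilength 7, giving C_7. So Y = C_7 = 429.
X + Y = 132 + 429 = 561.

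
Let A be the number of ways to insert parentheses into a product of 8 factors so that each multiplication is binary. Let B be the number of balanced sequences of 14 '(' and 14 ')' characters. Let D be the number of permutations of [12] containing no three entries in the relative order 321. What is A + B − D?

2466857

Bracketing 8 factors into binary products is counted by C_{8−1} = C_7. So A = C_7 = 429.
Balanced strings of n pairs of brackets are counted by C_n; here n = 14. So B = C_14 = 2674440.
Permutations of [n] avoiding any single length-3 pattern are counted by C_n; here n = 12. So D = C_12 = 208012.
A + B − D = 429 + 2674440 − 208012 = 2466857.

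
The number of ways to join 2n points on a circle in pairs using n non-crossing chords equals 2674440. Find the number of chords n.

Non-crossing pairings of 2n points on a circle are counted by C_n. Since C_14 = 2674440, the index is 14.

14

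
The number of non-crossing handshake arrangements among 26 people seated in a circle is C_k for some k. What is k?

13

With 26 = 2·13 people, non-crossing handshake pairings are non-crossing perfect matchings on a circle, counted by C_13.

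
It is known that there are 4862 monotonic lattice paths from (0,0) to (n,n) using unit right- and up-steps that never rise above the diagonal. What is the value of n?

Such diagonal-avoiding paths in an n×n grid are counted by C_n. The Catalan number equal to 4862 is C_9.

9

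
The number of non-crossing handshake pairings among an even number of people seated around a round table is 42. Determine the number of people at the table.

10

Non-crossing handshake pairings of 2n people are counted by C_n. Since C_5 = 42, the index is 5.
So n = 5, and there are 2n = 10 people.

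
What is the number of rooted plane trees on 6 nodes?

42

A rooted plane tree on 6 nodes has 5 edges, and such trees are counted by C_5.
C_5 = C_4 · 2(2·4+1)/(4+2) = 14 · 18/6 = 42.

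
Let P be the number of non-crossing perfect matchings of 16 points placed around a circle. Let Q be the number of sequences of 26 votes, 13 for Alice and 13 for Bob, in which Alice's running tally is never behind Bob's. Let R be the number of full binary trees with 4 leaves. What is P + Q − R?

744325

Non-crossing perfect matchings of 2n points on a circle are counted by C_n; with 16 points, n = 8. So P = C_8 = 1430.
Ballot sequences with n votes each where one side never trails are Dyck words, counted by C_n; here n = 13. So Q = C_13 = 742900.
Full binary trees with 4 leaves have 4−1 = 3 internal nodes, so there are C_3 of them. So R = C_3 = 5.
P + Q − R = 1430 + 742900 − 5 = 744325.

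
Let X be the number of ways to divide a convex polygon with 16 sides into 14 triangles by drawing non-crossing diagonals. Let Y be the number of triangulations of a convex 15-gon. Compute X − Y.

A convex 16-gon is triangulated into 14 triangles, and the number of such triangulations is the Catalan number C_{16−2} = C_14. So X = C_14 = 2674440.
Triangulations of a convex m-gon are counted by C_{m−2}; with m = 15 this is C_13. So Y = C_13 = 742900.
X − Y = 2674440 − 742900 = 1931540.

1931540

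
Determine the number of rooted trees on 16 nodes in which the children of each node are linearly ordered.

A rooted plane tree on 16 nodes has 15 edges, and such trees are counted by C_15.
C_15 = C(30,15)/16 = 155117520/16 = 9694845.

9694845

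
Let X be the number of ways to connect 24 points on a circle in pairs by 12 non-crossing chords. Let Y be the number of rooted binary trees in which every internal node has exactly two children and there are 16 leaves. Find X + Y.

9902857

Pairing 24 circle points by 12 non-crossing chords gives C_12 matchings. So X = C_12 = 208012.
Full binary trees with 16 leaves have 16−1 = 15 internal nodes, so there are C_15 of them. So Y = C_15 = 9694845.
X + Y = 208012 + 9694845 = 9902857.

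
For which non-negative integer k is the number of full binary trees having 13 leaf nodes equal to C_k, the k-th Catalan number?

12

Full binary trees with 13 leaves have 13−1 = 12 internal nodes, so there are C_12 of them.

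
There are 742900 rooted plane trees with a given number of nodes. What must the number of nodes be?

Rooted ordered trees on m nodes are counted by C_{m−1}; 742900 = C_13.
So the index is 13, and the number of nodes is 13 + 1 = 14.

14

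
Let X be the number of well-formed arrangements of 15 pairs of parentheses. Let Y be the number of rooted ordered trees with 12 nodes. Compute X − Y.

9636059

A balanced arrangement of 15 bracket pairs is a Dyck word of semilength 15, so the count is C_15. So X = C_15 = 9694845.
A rooted plane tree on 12 nodes has 11 edges, and such trees are counted by C_11. So Y = C_11 = 58786.
X − Y = 9694845 − 58786 = 9636059.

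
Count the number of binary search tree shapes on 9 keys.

Rooted binary trees with 9 nodes (each child slot possibly empty) number C_9.
C_9 = 4862.

4862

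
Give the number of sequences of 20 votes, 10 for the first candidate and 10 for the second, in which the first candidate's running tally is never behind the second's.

16796

Ballot sequences with n votes each where one side never trails are Dyck words, counted by C_n; here n = 10.
C_10 = C(20,10)/11 = 184756/11 = 16796.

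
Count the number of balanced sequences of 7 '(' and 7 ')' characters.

429

A balanced arrangement of 7 bracket pairs is a Dyck word of semilength 7, so the count is C_7.
C_7 = 429.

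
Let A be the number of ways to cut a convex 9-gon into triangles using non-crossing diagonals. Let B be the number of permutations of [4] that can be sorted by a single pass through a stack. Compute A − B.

415

A convex 9-gon is triangulated into 7 triangles, and the number of such triangulations is the Catalan number C_{9−2} = C_7. So A = C_7 = 429.
By Knuth's characterisation, the stack-sortable permutations of length 4 are the 231-avoiders, numbering C_4. So B = C_4 = 14.
A − B = 429 − 14 = 415.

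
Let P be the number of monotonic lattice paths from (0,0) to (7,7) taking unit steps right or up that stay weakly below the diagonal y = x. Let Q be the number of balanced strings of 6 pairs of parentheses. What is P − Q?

297

Sub-diagonal monotone paths from (0,0) to (7,7) biject with Dyck paths of semilength 7, giving C_7. So P = C_7 = 429.
With 6 pairs the number of balanced bracket strings is the Catalan number C_6. So Q = C_6 = 132.
P − Q = 429 − 132 = 297.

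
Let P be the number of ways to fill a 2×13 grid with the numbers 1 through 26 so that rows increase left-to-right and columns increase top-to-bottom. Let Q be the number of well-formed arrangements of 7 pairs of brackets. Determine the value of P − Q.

742471

By the hook-length formula (or a Dyck-path bijection), SYT of shape 2×13 number C_13. So P = C_13 = 742900.
A balanced arrangement of 7 bracket pairs is a Dyck word of semilength 7, so the count is C_7. So Q = C_7 = 429.
P − Q = 742900 − 429 = 742471.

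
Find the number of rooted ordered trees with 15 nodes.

2674440

A rooted plane tree on 15 nodes has 14 edges, and such trees are counted by C_14.
C_14 = C(28,14)/15 = 40116600/15 = 2674440.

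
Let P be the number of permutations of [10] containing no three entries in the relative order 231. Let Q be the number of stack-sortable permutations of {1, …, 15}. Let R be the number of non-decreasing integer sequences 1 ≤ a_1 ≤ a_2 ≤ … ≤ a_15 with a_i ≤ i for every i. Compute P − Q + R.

Permutations of [n] avoiding any single length-3 pattern are counted by C_n; here n = 10. So P = C_10 = 16796.
By Knuth's characterisation, the stack-sortable permutations of length 15 are the 231-avoiders, numbering C_15. So Q = C_15 = 9694845.
Weakly increasing sequences with a_i ≤ i biject with Dyck paths of semilength 15, so there are C_15. So R = C_15 = 9694845.
P − Q + R = 16796 − 9694845 + 9694845 = 16796.

16796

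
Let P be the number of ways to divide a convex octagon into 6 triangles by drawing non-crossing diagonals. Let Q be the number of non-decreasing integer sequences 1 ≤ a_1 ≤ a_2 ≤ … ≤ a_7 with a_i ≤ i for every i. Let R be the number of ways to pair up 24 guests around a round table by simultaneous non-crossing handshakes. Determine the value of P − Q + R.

Triangulations of a convex m-gon are counted by C_{m−2}; with m = 8 this is C_6. So P = C_6 = 132.
Such sub-staircase sequences of length n are counted by C_n; here n = 7. So Q = C_7 = 429.
Non-crossing handshake pairings of 2n people are counted by C_n; 24 people gives n = 12. So R = C_12 = 208012.
P − Q + R = 132 − 429 + 208012 = 207715.

207715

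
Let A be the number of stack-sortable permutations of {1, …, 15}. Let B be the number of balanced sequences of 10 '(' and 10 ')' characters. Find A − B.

9678049

By Knuth's characterisation, the stack-sortable permutations of length 15 are the 231-avoiders, numbering C_15. So A = C_15 = 9694845.
With 10 pairs the number of balanced bracket strings is the Catalan number C_10. So B = C_10 = 16796.
A − B = 9694845 − 16796 = 9678049.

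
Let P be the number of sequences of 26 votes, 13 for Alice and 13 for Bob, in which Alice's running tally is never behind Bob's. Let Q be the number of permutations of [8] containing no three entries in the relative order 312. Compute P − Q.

741470

Ballot sequences with n votes each where one side never trails are Dyck words, counted by C_n; here n = 13. So P = C_13 = 742900.
Permutations of [n] avoiding any single length-3 pattern are counted by C_n; here n = 8. So Q = C_8 = 1430.
P − Q = 742900 − 1430 = 741470.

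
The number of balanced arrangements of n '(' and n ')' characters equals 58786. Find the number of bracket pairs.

Balanced strings of n bracket-pairs are counted by C_n. The Catalan number equal to 58786 is C_11.

11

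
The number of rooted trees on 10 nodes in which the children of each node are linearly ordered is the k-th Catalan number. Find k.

9

A rooted plane tree on 10 nodes has 9 edges, and such trees are counted by C_9.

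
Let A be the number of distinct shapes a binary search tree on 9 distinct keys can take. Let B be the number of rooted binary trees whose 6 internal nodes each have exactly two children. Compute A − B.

4730

There are C_n binary search tree shapes on n keys; with n = 9 that is C_9. So A = C_9 = 4862.
Full binary trees with n internal nodes are counted by C_n; here n = 6. So B = C_6 = 132.
A − B = 4862 − 132 = 4730.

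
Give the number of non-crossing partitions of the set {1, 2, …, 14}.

Non-crossing partitions of an n-element set are counted by C_n; here n = 14.
C_14 = C_13 · 2(2·13+1)/(13+2) = 742900 · 54/15 = 2674440.

2674440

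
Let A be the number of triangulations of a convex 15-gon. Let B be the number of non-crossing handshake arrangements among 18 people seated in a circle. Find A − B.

The number of triangulations of a 15-gon is the Catalan number C_13 (index = sides − 2). So A = C_13 = 742900.
With 18 = 2·9 people, non-crossing handshake pairings are non-crossing perfect matchings on a circle, counted by C_9. So B = C_9 = 4862.
A − B = 742900 − 4862 = 738038.

738038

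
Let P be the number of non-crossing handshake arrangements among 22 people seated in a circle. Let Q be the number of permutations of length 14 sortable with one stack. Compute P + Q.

Non-crossing handshake pairings of 2n people are counted by C_n; 22 people gives n = 11. So P = C_11 = 58786.
By Knuth's characterisation, the stack-sortable permutations of length 14 are the 231-avoiders, numbering C_14. So Q = C_14 = 2674440.
P + Q = 58786 + 2674440 = 2733226.

2733226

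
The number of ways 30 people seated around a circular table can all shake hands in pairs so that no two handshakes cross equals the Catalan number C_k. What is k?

Non-crossing handshake pairings of 2n people are counted by C_n; 30 people gives n = 15.

15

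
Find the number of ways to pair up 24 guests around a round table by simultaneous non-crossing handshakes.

With 24 = 2·12 people, non-crossing handshake pairings are non-crossing perfect matchings on a circle, counted by C_12.
C_12 = C(24,12)/13 = 2704156/13 = 208012.

208012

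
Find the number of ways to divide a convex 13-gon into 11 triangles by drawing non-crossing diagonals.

58786

A convex 13-gon is triangulated into 11 triangles, and the number of such triangulations is the Catalan number C_{13−2} = C_11.
C_11 = C(22,11)/12 = 705432/12 = 58786.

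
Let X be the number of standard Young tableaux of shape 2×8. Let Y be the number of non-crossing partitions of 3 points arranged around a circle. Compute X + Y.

Standard Young tableaux of shape 2×n are counted by C_n; here n = 8. So X = C_8 = 1430.
Non-crossing partitions of an n-element set are counted by C_n; here n = 3. So Y = C_3 = 5.
X + Y = 1430 + 5 = 1435.

1435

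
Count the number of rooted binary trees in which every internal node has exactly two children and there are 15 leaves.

2674440

Full binary trees with 15 leaves have 15−1 = 14 internal nodes, so there are C_14 of them.
C_14 = C_13 · 2(2·13+1)/(13+2) = 742900 · 54/15 = 2674440.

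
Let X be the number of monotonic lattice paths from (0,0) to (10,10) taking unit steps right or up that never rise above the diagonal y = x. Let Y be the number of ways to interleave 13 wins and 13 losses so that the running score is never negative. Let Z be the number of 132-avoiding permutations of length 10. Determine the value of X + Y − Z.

Sub-diagonal monotone paths from (0,0) to (10,10) biject with Dyck paths of semilength 10, giving C_10. So X = C_10 = 16796.
Reading a vote for the leader as '(' and for the other as ')' turns such a sequence into a balanced string of 13 pairs, so the count is C_13. So Y = C_13 = 742900.
Permutations of [n] avoiding any single length-3 pattern are counted by C_n; here n = 10. So Z = C_10 = 16796.
X + Y − Z = 16796 + 742900 − 16796 = 742900.

742900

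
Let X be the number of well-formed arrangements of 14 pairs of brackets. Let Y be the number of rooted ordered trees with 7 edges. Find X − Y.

A balanced arrangement of 14 bracket pairs is a Dyck word of semilength 14, so the count is C_14. So X = C_14 = 2674440.
Rooted ordered trees with n edges are counted by C_n; here n = 7. So Y = C_7 = 429.
X − Y = 2674440 − 429 = 2674011.

2674011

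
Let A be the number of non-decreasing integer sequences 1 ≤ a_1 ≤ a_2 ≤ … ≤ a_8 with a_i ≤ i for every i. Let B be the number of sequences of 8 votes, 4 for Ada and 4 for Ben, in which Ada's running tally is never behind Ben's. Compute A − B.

Weakly increasing sequences with a_i ≤ i biject with Dyck paths of semilength 8, so there are C_8. So A = C_8 = 1430.
Ballot sequences with n votes each where one side never trails are Dyck words, counted by C_n; here n = 4. So B = C_4 = 14.
A − B = 1430 − 14 = 1416.

1416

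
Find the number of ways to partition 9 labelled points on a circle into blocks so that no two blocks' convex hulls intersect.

4862

The non-crossing partitions of [9] form a lattice of size C_9.
C_9 = 4862.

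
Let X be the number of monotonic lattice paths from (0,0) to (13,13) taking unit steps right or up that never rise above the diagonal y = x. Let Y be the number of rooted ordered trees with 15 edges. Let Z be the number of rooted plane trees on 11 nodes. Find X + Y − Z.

Monotone paths in an n×n grid that stay weakly below the diagonal are counted by C_n; here n = 13. So X = C_13 = 742900.
A rooted plane tree with 15 edges has 16 nodes, and the count is C_15. So Y = C_15 = 9694845.
Rooted ordered (plane) trees on m nodes have m−1 edges and are counted by C_{m−1}; m = 11 gives C_10. So Z = C_10 = 16796.
X + Y − Z = 742900 + 9694845 − 16796 = 10420949.

10420949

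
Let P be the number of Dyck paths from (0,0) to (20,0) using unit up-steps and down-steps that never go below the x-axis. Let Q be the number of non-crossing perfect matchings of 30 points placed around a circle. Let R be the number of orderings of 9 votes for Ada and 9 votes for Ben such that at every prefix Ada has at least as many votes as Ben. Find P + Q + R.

A Dyck path with 10 up-steps and 10 down-steps has semilength 10, so there are C_10 of them. So P = C_10 = 16796.
Pairing 30 circle points by 15 non-crossing chords gives C_15 matchings. So Q = C_15 = 9694845.
Reading a vote for the leader as '(' and for the other as ')' turns such a sequence into a balanced string of 9 pairs, so the count is C_9. So R = C_9 = 4862.
P + Q + R = 16796 + 9694845 + 4862 = 9716503.

9716503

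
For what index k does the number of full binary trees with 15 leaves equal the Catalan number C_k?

Full binary trees with 15 leaves have 15−1 = 14 internal nodes, so there are C_14 of them.

14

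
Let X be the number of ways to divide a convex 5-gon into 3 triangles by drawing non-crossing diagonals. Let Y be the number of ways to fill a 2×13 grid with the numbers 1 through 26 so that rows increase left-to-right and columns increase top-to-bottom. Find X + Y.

742905

Triangulations of a convex m-gon are counted by C_{m−2}; with m = 5 this is C_3. So X = C_3 = 5.
Standard Young tableaux of shape 2×n are counted by C_n; here n = 13. So Y = C_13 = 742900.
X + Y = 5 + 742900 = 742905.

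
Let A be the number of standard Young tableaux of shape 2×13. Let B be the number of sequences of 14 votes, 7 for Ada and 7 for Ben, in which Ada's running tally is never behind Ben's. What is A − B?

By the hook-length formula (or a Dyck-path bijection), SYT of shape 2×13 number C_13. So A = C_13 = 742900.
Ballot sequences with n votes each where one side never trails are Dyck words, counted by C_n; here n = 7. So B = C_7 = 429.
A − B = 742900 − 429 = 742471.

742471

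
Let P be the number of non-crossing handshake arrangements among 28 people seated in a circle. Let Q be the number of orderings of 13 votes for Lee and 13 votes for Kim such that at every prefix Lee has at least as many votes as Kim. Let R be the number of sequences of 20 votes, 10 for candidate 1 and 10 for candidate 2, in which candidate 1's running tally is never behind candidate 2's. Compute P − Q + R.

1948336

With 28 = 2·14 people, non-crossing handshake pairings are non-crossing perfect matchings on a circle, counted by C_14. So P = C_14 = 2674440.
Ballot sequences with n votes each where one side never trails are Dyck words, counted by C_n; here n = 13. So Q = C_13 = 742900.
Reading a vote for the leader as '(' and for the other as ')' turns such a sequence into a balanced string of 10 pairs, so the count is C_10. So R = C_10 = 16796.
P − Q + R = 2674440 − 742900 + 16796 = 1948336.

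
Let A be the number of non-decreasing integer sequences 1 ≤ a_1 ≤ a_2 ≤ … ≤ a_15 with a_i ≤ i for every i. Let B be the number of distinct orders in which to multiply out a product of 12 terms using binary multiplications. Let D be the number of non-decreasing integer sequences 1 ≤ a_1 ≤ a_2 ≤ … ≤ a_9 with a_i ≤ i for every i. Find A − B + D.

9640921

Such sub-staircase sequences of length n are counted by C_n; here n = 15. So A = C_15 = 9694845.
Parenthesizations of m factors correspond to full binary trees with m leaves, counted by C_{m−1}; m = 12 gives C_11. So B = C_11 = 58786.
Weakly increasing sequences with a_i ≤ i biject with Dyck paths of semilength 9, so there are C_9. So D = C_9 = 4862.
A − B + D = 9694845 − 58786 + 4862 = 9640921.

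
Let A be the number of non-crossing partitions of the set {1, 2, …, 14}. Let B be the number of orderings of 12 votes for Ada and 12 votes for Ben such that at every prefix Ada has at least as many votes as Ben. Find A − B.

2466428

Non-crossing partitions of an n-element set are counted by C_n; here n = 14. So A = C_14 = 2674440.
Reading a vote for the leader as '(' and for the other as ')' turns such a sequence into a balanced string of 12 pairs, so the count is C_12. So B = C_12 = 208012.
A − B = 2674440 − 208012 = 2466428.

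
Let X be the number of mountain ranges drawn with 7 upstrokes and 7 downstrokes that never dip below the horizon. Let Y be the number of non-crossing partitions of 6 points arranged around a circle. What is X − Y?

297

Dyck paths of semilength n (length 2n) are counted by C_n; here n = 7. So X = C_7 = 429.
The non-crossing partitions of [6] form a lattice of size C_6. So Y = C_6 = 132.
X − Y = 429 − 132 = 297.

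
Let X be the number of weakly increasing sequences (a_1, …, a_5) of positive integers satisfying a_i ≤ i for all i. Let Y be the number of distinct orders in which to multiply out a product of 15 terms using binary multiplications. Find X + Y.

2674482

Weakly increasing sequences with a_i ≤ i biject with Dyck paths of semilength 5, so there are C_5. So X = C_5 = 42.
Parenthesizations of m factors correspond to full binary trees with m leaves, counted by C_{m−1}; m = 15 gives C_14. So Y = C_14 = 2674440.
X + Y = 42 + 2674440 = 2674482.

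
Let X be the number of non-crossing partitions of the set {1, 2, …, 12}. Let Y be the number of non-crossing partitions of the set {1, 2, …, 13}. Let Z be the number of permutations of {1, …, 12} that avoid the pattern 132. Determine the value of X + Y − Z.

Non-crossing partitions of an n-element set are counted by C_n; here n = 12. So X = C_12 = 208012.
The non-crossing partitions of [13] form a lattice of size C_13. So Y = C_13 = 742900.
Permutations of [n] avoiding any single length-3 pattern are counted by C_n; here n = 12. So Z = C_12 = 208012.
X + Y − Z = 208012 + 742900 − 208012 = 742900.

742900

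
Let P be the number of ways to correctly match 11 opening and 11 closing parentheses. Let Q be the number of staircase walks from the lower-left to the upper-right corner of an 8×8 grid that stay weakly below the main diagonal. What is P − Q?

A balanced arrangement of 11 bracket pairs is a Dyck word of semilength 11, so the count is C_11. So P = C_11 = 58786.
Sub-diagonal monotone paths from (0,0) to (8,8) biject with Dyck paths of semilength 8, giving C_8. So Q = C_8 = 1430.
P − Q = 58786 − 1430 = 57356.

57356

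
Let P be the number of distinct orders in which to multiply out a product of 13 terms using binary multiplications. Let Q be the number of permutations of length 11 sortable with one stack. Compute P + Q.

266798

Parenthesizations of m factors correspond to full binary trees with m leaves, counted by C_{m−1}; m = 13 gives C_12. So P = C_12 = 208012.
Stack-sortable permutations are exactly the 231-avoiding ones, counted by C_n; here n = 11. So Q = C_11 = 58786.
P + Q = 208012 + 58786 = 266798.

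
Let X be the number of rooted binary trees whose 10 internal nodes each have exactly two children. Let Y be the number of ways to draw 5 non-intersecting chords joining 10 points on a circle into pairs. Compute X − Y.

Full binary trees with n internal nodes are counted by C_n; here n = 10. So X = C_10 = 16796.
Non-crossing perfect matchings of 2n points on a circle are counted by C_n; with 10 points, n = 5. So Y = C_5 = 42.
X − Y = 16796 − 42 = 16754.

16754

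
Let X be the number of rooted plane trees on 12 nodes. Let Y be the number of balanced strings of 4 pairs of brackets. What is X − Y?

A rooted plane tree on 12 nodes has 11 edges, and such trees are counted by C_11. So X = C_11 = 58786.
Balanced strings of n pairs of brackets are counted by C_n; here n = 4. So Y = C_4 = 14.
X − Y = 58786 − 14 = 58772.

58772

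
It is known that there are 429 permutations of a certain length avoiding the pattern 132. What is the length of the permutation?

Permutations of [n] avoiding a fixed length-3 pattern are counted by C_n; 429 = C_7.

7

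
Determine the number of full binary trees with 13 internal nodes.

Full binary trees with n internal nodes are counted by C_n; here n = 13.
C_13 = C(26,13)/14 = 10400600/14 = 742900.

742900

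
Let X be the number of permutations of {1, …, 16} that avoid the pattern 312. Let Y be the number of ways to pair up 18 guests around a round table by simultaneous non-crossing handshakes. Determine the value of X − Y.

For any fixed pattern of length 3, the pattern-avoiding permutations of [16] number C_16. So X = C_16 = 35357670.
With 18 = 2·9 people, non-crossing handshake pairings are non-crossing perfect matchings on a circle, counted by C_9. So Y = C_9 = 4862.
X − Y = 35357670 − 4862 = 35352808.

35352808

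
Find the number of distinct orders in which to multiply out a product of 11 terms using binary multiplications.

16796

Ways to associate a product of 11 factors correspond to binary trees on 11 leaves, so the count is C_10.
C_10 = C(20,10)/11 = 184756/11 = 16796.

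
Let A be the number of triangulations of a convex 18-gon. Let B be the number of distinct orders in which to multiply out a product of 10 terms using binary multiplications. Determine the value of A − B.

The number of triangulations of an 18-gon is the Catalan number C_16 (index = sides − 2). So A = C_16 = 35357670.
Bracketing 10 factors into binary products is counted by C_{10−1} = C_9. So B = C_9 = 4862.
A − B = 35357670 − 4862 = 35352808.

35352808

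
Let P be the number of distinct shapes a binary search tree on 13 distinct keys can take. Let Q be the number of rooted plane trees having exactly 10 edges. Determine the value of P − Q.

There are C_n binary search tree shapes on n keys; with n = 13 that is C_13. So P = C_13 = 742900.
Rooted ordered trees with n edges are counted by C_n; here n = 10. So Q = C_10 = 16796.
P − Q = 742900 − 16796 = 726104.

726104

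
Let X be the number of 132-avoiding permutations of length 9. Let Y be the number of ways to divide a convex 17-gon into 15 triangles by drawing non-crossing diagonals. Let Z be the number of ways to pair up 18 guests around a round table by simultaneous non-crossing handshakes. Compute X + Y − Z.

For any fixed pattern of length 3, the pattern-avoiding permutations of [9] number C_9. So X = C_9 = 4862.
The number of triangulations of a 17-gon is the Catalan number C_15 (index = sides − 2). So Y = C_15 = 9694845.
Non-crossing handshake pairings of 2n people are counted by C_n; 18 people gives n = 9. So Z = C_9 = 4862.
X + Y − Z = 4862 + 9694845 − 4862 = 9694845.

9694845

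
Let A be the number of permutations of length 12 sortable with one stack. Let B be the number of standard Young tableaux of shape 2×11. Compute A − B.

By Knuth's characterisation, the stack-sortable permutations of length 12 are the 231-avoiders, numbering C_12. So A = C_12 = 208012.
Standard Young tableaux of shape 2×n are counted by C_n; here n = 11. So B = C_11 = 58786.
A − B = 208012 − 58786 = 149226.

149226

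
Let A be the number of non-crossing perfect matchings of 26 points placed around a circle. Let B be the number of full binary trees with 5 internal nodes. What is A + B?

742942

Pairing 26 circle points by 13 non-crossing chords gives C_13 matchings. So A = C_13 = 742900.
The number of full binary trees on 5 internal nodes is the Catalan number C_5. So B = C_5 = 42.
A + B = 742900 + 42 = 742942.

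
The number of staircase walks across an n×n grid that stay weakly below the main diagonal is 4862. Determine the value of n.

Such diagonal-avoiding paths in an n×n grid are counted by C_n. Since C_9 = 4862, the index is 9.

9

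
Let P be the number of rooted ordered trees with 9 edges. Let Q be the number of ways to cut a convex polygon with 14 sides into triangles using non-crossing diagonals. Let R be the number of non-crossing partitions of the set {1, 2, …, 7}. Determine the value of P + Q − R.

212445

A rooted plane tree with 9 edges has 10 nodes, and the count is C_9. So P = C_9 = 4862.
The number of triangulations of a 14-gon is the Catalan number C_12 (index = sides − 2). So Q = C_12 = 208012.
The non-crossing partitions of [7] form a lattice of size C_7. So R = C_7 = 429.
P + Q − R = 4862 + 208012 − 429 = 212445.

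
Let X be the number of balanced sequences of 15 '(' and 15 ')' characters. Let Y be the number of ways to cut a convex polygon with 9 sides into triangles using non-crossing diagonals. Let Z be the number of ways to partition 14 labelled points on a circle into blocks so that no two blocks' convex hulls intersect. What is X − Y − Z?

7019976

Balanced strings of n pairs of brackets are counted by C_n; here n = 15. So X = C_15 = 9694845.
Triangulations of a convex m-gon are counted by C_{m−2}; with m = 9 this is C_7. So Y = C_7 = 429.
Non-crossing partitions of an n-element set are counted by C_n; here n = 14. So Z = C_14 = 2674440.
X − Y − Z = 9694845 − 429 − 2674440 = 7019976.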